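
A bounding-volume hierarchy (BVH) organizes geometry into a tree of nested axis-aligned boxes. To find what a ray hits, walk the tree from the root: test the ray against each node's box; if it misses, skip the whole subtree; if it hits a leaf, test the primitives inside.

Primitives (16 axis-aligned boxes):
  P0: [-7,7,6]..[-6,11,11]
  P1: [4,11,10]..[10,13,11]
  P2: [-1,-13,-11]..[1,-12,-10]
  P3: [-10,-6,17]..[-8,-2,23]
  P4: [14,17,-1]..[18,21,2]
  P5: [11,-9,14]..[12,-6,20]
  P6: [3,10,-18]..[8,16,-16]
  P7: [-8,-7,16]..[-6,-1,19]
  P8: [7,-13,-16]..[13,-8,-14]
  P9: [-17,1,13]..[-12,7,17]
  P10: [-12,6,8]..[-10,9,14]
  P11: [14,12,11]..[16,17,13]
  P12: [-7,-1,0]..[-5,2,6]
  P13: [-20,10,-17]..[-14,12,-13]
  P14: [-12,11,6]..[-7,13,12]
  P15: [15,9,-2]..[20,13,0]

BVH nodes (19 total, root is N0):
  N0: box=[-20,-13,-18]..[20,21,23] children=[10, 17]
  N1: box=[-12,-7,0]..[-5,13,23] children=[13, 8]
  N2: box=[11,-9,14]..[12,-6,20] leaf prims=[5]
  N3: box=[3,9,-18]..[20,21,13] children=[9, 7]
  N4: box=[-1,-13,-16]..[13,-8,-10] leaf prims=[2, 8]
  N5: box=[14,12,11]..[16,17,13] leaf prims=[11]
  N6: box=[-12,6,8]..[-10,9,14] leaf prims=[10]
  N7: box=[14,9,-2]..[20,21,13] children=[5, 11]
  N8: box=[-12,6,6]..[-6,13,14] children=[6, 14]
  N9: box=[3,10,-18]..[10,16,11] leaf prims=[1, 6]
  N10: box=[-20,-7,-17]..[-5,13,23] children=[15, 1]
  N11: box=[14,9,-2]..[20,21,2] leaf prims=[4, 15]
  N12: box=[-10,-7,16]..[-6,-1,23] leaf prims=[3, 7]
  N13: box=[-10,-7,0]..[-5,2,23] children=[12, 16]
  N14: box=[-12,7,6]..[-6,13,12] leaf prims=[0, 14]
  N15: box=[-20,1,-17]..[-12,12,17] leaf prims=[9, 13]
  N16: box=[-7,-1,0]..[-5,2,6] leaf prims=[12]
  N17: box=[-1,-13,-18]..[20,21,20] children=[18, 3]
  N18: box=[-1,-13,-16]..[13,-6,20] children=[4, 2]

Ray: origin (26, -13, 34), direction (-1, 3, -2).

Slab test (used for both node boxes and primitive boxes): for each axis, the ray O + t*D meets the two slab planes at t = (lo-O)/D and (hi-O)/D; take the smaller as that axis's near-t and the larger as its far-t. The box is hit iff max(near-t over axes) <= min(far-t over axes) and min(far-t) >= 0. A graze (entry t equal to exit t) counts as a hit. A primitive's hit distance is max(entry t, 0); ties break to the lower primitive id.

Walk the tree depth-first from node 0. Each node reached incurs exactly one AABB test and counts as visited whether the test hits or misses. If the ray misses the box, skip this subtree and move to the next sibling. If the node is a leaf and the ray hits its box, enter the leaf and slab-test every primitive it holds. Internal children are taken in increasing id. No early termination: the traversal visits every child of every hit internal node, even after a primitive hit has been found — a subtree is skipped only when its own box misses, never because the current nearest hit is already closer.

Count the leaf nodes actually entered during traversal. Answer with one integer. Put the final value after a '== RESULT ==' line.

Walk:
N0 x:[6,46] y:[0,34/3] z:[11/2,26] -> hit [6,34/3], descend [10, 17]
  N10 x:[31,46] y:[2,26/3] z:[11/2,51/2] -> miss, prune
  N17 x:[6,27] y:[0,34/3] z:[7,26] -> hit [7,34/3], descend [3, 18]
    N3 x:[6,23] y:[22/3,34/3] z:[21/2,26] -> hit [21/2,34/3], descend [7, 9]
      N7 x:[6,12] y:[22/3,34/3] z:[21/2,18] -> hit [21/2,34/3], descend [5, 11]
        N5 x:[10,12] y:[25/3,10] z:[21/2,23/2] -> miss, prune
        N11 x:[6,12] y:[22/3,34/3] z:[16,18] -> miss, prune
      N9 x:[16,23] y:[23/3,29/3] z:[23/2,26] -> miss, prune
    N18 x:[13,27] y:[0,7/3] z:[7,25] -> miss, prune

Summary -> nodes [0, 10, 17, 3, 7, 5, 11, 9, 18]; box-tests=9; leaf-entries=0; first=miss

== RESULT ==
0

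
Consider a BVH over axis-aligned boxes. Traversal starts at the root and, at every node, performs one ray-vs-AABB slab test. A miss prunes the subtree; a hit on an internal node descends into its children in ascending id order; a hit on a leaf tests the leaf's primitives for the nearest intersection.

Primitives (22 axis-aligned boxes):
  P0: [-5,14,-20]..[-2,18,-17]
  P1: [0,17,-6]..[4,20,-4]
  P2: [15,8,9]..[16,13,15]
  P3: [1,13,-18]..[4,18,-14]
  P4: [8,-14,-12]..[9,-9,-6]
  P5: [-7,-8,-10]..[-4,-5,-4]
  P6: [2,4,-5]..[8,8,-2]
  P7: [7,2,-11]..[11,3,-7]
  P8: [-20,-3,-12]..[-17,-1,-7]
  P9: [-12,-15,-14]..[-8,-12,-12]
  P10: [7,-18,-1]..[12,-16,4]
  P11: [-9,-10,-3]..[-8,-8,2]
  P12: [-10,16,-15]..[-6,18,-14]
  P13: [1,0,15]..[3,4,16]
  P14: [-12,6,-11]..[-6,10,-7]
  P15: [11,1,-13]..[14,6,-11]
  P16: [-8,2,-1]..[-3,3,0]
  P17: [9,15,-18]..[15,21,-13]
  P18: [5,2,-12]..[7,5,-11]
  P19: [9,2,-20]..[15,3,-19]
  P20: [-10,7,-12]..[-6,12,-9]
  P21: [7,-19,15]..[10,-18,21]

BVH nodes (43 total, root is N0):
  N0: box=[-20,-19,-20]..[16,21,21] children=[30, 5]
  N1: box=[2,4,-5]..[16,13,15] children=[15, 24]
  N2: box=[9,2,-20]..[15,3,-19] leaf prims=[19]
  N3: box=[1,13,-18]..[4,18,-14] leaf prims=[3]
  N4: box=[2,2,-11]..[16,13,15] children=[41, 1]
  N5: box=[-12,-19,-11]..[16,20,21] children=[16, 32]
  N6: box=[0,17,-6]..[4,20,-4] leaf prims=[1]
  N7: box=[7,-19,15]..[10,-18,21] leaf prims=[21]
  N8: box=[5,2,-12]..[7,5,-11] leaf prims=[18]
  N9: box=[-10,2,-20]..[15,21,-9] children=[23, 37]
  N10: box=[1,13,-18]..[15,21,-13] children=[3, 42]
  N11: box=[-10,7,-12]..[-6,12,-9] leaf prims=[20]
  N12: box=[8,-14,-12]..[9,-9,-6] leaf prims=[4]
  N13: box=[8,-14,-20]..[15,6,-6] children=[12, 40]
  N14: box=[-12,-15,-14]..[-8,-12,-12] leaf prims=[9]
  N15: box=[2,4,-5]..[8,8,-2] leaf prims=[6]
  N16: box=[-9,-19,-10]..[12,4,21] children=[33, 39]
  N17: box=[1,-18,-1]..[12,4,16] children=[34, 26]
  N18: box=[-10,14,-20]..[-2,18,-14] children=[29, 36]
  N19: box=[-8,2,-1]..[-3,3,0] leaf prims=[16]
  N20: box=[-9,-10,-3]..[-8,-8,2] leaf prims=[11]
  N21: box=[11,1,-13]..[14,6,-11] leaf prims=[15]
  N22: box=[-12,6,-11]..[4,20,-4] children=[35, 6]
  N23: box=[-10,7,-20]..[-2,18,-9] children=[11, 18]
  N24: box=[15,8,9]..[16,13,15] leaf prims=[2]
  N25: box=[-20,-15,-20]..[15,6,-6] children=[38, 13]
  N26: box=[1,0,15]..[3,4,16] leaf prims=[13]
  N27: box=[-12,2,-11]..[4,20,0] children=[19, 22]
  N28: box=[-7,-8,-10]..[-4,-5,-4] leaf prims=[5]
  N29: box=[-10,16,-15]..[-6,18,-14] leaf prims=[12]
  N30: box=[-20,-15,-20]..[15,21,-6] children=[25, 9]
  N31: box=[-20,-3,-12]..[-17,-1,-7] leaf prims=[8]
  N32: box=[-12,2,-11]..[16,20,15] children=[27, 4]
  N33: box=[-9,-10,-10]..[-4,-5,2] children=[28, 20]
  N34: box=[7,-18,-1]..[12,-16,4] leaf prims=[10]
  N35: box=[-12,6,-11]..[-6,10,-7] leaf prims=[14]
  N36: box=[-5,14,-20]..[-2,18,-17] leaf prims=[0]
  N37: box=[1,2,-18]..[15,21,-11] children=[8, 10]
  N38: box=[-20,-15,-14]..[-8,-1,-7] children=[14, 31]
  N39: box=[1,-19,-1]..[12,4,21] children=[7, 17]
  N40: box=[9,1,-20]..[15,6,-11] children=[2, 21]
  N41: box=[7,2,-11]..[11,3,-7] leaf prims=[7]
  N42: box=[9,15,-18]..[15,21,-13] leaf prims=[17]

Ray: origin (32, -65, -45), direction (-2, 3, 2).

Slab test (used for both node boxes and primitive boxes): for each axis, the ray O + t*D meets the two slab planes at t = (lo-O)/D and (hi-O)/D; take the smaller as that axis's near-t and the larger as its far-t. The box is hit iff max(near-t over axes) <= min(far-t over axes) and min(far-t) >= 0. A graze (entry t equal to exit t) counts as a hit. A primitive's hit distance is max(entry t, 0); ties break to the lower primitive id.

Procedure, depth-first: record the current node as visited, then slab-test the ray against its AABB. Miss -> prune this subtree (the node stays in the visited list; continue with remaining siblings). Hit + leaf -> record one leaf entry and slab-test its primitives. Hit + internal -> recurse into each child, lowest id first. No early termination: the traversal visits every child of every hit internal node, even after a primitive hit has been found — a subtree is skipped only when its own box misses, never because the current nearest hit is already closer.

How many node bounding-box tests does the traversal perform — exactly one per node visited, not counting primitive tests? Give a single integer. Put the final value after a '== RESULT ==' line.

Trace the traversal:
N0 x:[8,26] y:[46/3,86/3] z:[25/2,33] -> hit [46/3,26], descend [5, 30]
  N5 x:[8,22] y:[46/3,85/3] z:[17,33] -> hit [17,22], descend [16, 32]
    N16 x:[10,41/2] y:[46/3,23] z:[35/2,33] -> hit [35/2,41/2], descend [33, 39]
      N33 x:[18,41/2] y:[55/3,20] z:[35/2,47/2] -> hit [55/3,20], descend [20, 28]
        N20 x:[20,41/2] y:[55/3,19] z:[21,47/2] -> miss, prune
        N28 x:[18,39/2] y:[19,20] z:[35/2,41/2] -> hit [19,39/2] leaf, test {P5@t=19}
      N39 x:[10,31/2] y:[46/3,23] z:[22,33] -> miss, prune
    N32 x:[8,22] y:[67/3,85/3] z:[17,30] -> miss, prune
  N30 x:[17/2,26] y:[50/3,86/3] z:[25/2,39/2] -> hit [50/3,39/2], descend [9, 25]
    N9 x:[17/2,21] y:[67/3,86/3] z:[25/2,18] -> miss, prune
    N25 x:[17/2,26] y:[50/3,71/3] z:[25/2,39/2] -> hit [50/3,39/2], descend [13, 38]
      N13 x:[17/2,12] y:[17,71/3] z:[25/2,39/2] -> miss, prune
      N38 x:[20,26] y:[50/3,64/3] z:[31/2,19] -> miss, prune

Visited [0, 5, 16, 33, 20, 28, 39, 32, 30, 9, 25, 13, 38]. Tests: 13 box, 1 leaf. Nearest: P5.

== RESULT ==
13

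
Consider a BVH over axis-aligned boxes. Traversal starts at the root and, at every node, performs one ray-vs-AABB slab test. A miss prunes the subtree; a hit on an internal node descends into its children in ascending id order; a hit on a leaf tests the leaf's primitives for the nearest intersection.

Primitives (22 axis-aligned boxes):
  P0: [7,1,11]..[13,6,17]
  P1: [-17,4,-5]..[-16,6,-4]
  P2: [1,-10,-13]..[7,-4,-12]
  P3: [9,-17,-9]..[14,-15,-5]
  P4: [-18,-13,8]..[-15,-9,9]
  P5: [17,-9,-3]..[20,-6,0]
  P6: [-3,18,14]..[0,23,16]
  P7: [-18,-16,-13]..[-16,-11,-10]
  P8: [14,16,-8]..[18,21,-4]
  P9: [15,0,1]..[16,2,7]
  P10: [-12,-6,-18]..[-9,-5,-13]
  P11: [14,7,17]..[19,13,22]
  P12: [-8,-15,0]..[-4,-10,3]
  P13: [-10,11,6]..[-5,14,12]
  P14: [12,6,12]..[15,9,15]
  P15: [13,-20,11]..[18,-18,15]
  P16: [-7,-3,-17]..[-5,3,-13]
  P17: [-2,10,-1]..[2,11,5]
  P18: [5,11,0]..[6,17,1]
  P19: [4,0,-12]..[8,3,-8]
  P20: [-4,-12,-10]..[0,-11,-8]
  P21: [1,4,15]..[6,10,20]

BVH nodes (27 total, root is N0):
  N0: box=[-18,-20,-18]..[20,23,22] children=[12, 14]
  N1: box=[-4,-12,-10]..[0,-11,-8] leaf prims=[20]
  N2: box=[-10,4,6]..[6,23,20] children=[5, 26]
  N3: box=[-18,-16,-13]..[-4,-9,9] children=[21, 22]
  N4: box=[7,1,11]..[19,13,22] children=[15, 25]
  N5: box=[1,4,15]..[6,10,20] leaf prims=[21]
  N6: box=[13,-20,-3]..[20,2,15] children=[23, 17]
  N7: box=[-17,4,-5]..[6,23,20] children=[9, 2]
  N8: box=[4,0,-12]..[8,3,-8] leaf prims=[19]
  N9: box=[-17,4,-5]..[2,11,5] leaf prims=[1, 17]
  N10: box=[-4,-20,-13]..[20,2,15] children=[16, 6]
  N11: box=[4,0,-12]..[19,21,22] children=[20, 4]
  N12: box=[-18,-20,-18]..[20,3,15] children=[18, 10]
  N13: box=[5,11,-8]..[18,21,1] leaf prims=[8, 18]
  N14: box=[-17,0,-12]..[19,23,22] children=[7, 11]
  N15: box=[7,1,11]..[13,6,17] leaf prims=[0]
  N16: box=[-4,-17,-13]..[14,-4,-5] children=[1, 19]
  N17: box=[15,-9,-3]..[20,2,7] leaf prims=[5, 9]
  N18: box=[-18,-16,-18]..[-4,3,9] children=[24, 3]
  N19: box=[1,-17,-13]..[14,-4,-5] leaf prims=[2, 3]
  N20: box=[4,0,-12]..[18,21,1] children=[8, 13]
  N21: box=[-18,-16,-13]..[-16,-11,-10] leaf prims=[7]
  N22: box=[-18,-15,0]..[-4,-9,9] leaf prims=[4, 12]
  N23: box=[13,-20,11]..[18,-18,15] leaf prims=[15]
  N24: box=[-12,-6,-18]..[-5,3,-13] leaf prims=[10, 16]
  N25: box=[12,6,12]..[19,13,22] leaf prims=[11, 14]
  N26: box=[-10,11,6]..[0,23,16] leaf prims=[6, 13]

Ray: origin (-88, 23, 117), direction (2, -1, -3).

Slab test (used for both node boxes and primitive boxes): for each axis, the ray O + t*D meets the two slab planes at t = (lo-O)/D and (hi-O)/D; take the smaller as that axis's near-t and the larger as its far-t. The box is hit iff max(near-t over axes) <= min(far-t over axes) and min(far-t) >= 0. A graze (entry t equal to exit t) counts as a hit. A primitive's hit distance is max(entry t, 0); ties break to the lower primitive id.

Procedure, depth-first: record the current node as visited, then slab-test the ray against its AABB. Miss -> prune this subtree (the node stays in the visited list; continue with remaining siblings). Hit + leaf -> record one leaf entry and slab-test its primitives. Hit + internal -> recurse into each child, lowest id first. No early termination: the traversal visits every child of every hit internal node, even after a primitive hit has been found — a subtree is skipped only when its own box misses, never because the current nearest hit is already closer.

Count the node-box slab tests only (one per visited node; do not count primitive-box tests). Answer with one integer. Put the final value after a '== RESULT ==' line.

Walk:
N0 x:[35,54] y:[0,43] z:[95/3,45] -> hit [35,43], descend [12, 14]
  N12 x:[35,54] y:[20,43] z:[34,45] -> hit [35,43], descend [10, 18]
    N10 x:[42,54] y:[21,43] z:[34,130/3] -> hit [42,43], descend [6, 16]
      N6 x:[101/2,54] y:[21,43] z:[34,40] -> miss, prune
      N16 x:[42,51] y:[27,40] z:[122/3,130/3] -> miss, prune
    N18 x:[35,42] y:[20,39] z:[36,45] -> hit [36,39], descend [3, 24]
      N3 x:[35,42] y:[32,39] z:[36,130/3] -> hit [36,39], descend [21, 22]
        N21 x:[35,36] y:[34,39] z:[127/3,130/3] -> miss, prune
        N22 x:[35,42] y:[32,38] z:[36,39] -> hit [36,38] leaf, test {P4@t=36, P12(miss)}
      N24 x:[38,83/2] y:[20,29] z:[130/3,45] -> miss, prune
  N14 x:[71/2,107/2] y:[0,23] z:[95/3,43] -> miss, prune

Visited [0, 12, 10, 6, 16, 18, 3, 21, 22, 24, 14]. Tests: 11 box, 1 leaf. Nearest: P4.

== RESULT ==
11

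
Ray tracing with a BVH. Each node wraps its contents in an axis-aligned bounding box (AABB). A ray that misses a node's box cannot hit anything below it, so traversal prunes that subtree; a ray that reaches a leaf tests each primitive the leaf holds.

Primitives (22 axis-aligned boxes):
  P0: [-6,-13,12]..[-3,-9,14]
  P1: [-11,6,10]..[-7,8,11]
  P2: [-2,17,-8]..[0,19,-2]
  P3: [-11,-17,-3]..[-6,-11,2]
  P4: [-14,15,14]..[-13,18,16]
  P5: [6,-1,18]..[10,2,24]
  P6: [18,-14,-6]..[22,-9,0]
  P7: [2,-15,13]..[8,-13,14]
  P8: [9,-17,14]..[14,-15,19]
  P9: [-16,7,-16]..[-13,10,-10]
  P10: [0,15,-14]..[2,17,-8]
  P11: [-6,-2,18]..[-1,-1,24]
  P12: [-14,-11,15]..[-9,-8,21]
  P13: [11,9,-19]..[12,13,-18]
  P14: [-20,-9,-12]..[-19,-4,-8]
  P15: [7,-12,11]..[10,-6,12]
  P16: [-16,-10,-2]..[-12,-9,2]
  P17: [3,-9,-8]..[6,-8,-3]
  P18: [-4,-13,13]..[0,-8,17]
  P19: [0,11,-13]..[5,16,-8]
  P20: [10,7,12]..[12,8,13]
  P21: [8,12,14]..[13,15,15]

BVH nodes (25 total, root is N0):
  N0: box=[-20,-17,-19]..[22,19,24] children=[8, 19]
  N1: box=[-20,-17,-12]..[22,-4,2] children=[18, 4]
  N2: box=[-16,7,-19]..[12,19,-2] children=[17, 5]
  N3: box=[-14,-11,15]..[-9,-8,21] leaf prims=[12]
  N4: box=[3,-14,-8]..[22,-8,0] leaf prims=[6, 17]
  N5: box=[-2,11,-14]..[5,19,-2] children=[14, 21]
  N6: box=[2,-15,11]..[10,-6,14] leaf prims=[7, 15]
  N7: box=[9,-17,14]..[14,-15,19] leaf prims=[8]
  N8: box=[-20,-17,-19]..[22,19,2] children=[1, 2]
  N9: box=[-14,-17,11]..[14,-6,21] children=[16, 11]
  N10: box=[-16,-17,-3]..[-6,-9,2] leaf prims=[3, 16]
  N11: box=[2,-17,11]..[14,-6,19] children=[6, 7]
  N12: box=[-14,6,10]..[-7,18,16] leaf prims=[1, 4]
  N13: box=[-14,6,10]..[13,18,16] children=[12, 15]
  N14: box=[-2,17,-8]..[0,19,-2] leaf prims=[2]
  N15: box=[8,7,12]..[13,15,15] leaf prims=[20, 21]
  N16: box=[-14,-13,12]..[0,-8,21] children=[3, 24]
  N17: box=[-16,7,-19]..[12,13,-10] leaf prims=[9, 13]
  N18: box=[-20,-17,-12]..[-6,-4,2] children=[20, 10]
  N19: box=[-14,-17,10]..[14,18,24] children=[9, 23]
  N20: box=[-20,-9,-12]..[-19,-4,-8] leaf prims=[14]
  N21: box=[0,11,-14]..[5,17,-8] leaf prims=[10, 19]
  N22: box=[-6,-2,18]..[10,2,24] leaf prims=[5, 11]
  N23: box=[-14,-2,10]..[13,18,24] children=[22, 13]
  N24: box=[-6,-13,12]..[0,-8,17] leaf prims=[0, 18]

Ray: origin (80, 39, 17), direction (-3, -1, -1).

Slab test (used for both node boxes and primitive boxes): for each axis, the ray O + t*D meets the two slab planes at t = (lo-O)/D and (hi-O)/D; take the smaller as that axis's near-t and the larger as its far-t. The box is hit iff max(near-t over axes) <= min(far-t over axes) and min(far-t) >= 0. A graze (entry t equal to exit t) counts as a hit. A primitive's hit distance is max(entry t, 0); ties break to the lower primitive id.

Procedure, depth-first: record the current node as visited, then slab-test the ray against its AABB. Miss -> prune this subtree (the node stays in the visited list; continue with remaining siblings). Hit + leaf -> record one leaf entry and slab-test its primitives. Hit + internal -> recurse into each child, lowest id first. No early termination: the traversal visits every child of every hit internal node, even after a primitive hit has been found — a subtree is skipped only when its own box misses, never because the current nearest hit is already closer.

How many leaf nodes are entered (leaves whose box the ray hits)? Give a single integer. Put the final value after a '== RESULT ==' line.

Traverse from the root:
N0 x:[58/3,100/3] y:[20,56] z:[-7,36] -> hit [20,100/3], descend [8, 19]
  N8 x:[58/3,100/3] y:[20,56] z:[15,36] -> hit [20,100/3], descend [1, 2]
    N1 x:[58/3,100/3] y:[43,56] z:[15,29] -> miss, prune
    N2 x:[68/3,32] y:[20,32] z:[19,36] -> hit [68/3,32], descend [5, 17]
      N5 x:[25,82/3] y:[20,28] z:[19,31] -> hit [25,82/3], descend [14, 21]
        N14 x:[80/3,82/3] y:[20,22] z:[19,25] -> miss, prune
        N21 x:[25,80/3] y:[22,28] z:[25,31] -> hit [25,80/3] leaf, test {P10(miss), P19@t=25}
      N17 x:[68/3,32] y:[26,32] z:[27,36] -> hit [27,32] leaf, test {P9@t=31, P13(miss)}
  N19 x:[22,94/3] y:[21,56] z:[-7,7] -> miss, prune

Visited [0, 8, 1, 2, 5, 14, 21, 17, 19]. Tests: 9 box, 2 leaf. Nearest: P19.

== RESULT ==
2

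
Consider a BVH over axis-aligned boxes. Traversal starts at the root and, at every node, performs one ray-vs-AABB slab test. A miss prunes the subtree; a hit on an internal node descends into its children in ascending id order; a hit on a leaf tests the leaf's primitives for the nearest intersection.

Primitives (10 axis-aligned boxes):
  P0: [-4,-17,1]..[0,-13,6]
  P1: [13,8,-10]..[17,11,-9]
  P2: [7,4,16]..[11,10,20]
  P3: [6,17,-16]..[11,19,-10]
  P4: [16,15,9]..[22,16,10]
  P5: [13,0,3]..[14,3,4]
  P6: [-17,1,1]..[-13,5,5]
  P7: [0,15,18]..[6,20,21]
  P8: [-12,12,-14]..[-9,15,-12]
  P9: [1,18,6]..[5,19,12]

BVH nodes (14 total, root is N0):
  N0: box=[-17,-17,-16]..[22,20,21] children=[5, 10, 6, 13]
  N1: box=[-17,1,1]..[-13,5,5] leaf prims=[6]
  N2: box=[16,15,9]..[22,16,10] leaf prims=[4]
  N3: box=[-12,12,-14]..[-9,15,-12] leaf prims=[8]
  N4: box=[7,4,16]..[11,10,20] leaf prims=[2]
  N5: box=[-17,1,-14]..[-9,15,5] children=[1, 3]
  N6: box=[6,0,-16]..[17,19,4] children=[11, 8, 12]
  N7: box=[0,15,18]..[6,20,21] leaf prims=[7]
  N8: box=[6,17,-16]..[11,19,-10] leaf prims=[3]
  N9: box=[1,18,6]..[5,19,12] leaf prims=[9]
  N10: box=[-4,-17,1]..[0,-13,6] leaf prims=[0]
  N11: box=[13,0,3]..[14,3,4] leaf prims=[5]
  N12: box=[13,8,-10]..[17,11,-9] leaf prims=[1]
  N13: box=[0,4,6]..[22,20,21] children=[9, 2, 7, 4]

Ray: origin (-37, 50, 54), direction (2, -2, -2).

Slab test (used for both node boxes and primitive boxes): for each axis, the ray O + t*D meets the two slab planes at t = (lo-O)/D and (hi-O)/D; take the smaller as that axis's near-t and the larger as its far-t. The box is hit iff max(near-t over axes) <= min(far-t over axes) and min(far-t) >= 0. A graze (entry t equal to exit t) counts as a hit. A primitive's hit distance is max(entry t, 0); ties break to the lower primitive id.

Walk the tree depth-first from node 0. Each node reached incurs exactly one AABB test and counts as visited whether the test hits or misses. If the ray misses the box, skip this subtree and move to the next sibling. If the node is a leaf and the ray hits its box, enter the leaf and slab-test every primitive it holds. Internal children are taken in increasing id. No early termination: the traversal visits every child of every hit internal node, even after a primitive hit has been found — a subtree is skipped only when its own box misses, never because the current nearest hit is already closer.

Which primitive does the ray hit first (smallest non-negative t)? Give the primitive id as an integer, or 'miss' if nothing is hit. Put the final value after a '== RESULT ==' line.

Trace the traversal:
N0 x:[10,59/2] y:[15,67/2] z:[33/2,35] -> hit [33/2,59/2], descend [5, 6, 10, 13]
  N5 x:[10,14] y:[35/2,49/2] z:[49/2,34] -> miss, prune
  N6 x:[43/2,27] y:[31/2,25] z:[25,35] -> hit [25,25], descend [8, 11, 12]
    N8 x:[43/2,24] y:[31/2,33/2] z:[32,35] -> miss, prune
    N11 x:[25,51/2] y:[47/2,25] z:[25,51/2] -> hit [25,25] leaf, test {P5@t=25}
    N12 x:[25,27] y:[39/2,21] z:[63/2,32] -> miss, prune
  N10 x:[33/2,37/2] y:[63/2,67/2] z:[24,53/2] -> miss, prune
  N13 x:[37/2,59/2] y:[15,23] z:[33/2,24] -> hit [37/2,23], descend [2, 4, 7, 9]
    N2 x:[53/2,59/2] y:[17,35/2] z:[22,45/2] -> miss, prune
    N4 x:[22,24] y:[20,23] z:[17,19] -> miss, prune
    N7 x:[37/2,43/2] y:[15,35/2] z:[33/2,18] -> miss, prune
    N9 x:[19,21] y:[31/2,16] z:[21,24] -> miss, prune

order=[0, 5, 6, 8, 11, 12, 10, 13, 2, 4, 7, 9]  |boxes|=12  |leaves|=1  hit=P5

== RESULT ==
5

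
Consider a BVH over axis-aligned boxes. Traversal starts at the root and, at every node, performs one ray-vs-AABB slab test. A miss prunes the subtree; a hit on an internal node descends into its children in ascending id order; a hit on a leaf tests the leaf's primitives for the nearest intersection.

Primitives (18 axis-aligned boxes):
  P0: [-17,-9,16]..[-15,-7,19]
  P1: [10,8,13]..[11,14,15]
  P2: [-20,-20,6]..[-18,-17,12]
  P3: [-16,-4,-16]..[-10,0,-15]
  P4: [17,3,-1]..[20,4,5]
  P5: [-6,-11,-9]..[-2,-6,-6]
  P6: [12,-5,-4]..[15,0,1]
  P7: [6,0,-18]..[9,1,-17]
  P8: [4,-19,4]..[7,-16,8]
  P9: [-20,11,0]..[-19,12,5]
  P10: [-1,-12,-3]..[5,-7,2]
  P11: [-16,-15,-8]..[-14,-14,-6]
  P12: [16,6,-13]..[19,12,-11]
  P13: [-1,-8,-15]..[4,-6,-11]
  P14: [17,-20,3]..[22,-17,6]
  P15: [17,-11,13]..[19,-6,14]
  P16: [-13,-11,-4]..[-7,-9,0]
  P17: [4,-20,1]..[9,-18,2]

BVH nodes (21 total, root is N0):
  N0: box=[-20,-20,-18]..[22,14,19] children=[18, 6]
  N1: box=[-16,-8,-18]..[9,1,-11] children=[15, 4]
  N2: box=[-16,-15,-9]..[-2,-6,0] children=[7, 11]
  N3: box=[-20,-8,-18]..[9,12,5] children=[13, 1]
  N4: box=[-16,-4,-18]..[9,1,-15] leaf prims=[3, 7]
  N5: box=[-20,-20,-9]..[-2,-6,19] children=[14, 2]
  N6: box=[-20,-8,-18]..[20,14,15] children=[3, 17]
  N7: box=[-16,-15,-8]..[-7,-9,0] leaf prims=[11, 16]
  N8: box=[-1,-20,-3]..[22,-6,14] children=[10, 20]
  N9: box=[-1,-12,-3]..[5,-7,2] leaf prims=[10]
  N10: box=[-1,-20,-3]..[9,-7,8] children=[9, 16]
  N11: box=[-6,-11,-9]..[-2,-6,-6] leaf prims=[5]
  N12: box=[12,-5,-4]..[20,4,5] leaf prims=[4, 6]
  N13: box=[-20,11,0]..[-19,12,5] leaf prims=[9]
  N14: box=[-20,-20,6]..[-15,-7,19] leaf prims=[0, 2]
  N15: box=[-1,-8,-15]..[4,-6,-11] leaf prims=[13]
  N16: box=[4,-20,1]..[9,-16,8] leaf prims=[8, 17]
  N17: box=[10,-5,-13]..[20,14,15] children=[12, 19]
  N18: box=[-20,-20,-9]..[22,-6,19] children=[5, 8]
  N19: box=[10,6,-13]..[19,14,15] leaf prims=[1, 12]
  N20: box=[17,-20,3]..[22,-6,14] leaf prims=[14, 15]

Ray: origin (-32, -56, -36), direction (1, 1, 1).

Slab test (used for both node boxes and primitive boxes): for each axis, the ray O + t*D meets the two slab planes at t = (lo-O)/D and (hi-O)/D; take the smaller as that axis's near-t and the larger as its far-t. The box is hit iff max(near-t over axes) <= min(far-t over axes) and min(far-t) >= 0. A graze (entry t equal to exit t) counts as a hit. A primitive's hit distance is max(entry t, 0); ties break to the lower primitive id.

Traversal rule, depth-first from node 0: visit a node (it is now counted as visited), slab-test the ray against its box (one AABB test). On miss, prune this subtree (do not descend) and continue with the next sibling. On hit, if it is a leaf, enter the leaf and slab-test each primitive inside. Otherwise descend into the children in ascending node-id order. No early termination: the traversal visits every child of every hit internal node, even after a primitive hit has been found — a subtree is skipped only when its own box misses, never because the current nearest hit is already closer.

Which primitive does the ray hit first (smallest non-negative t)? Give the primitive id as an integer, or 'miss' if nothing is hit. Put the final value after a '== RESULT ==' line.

Trace the traversal:
N0 x:[12,54] y:[36,70] z:[18,55] -> hit [36,54], descend [6, 18]
  N6 x:[12,52] y:[48,70] z:[18,51] -> hit [48,51], descend [3, 17]
    N3 x:[12,41] y:[48,68] z:[18,41] -> miss, prune
    N17 x:[42,52] y:[51,70] z:[23,51] -> hit [51,51], descend [12, 19]
      N12 x:[44,52] y:[51,60] z:[32,41] -> miss, prune
      N19 x:[42,51] y:[62,70] z:[23,51] -> miss, prune
  N18 x:[12,54] y:[36,50] z:[27,55] -> hit [36,50], descend [5, 8]
    N5 x:[12,30] y:[36,50] z:[27,55] -> miss, prune
    N8 x:[31,54] y:[36,50] z:[33,50] -> hit [36,50], descend [10, 20]
      N10 x:[31,41] y:[36,49] z:[33,44] -> hit [36,41], descend [9, 16]
        N9 x:[31,37] y:[44,49] z:[33,38] -> miss, prune
        N16 x:[36,41] y:[36,40] z:[37,44] -> hit [37,40] leaf, test {P8(miss), P17@t=37}
      N20 x:[49,54] y:[36,50] z:[39,50] -> hit [49,50] leaf, test {P14(miss), P15@t=49}

Summary -> nodes [0, 6, 3, 17, 12, 19, 18, 5, 8, 10, 9, 16, 20]; box-tests=13; leaf-entries=2; first=P17

== RESULT ==
17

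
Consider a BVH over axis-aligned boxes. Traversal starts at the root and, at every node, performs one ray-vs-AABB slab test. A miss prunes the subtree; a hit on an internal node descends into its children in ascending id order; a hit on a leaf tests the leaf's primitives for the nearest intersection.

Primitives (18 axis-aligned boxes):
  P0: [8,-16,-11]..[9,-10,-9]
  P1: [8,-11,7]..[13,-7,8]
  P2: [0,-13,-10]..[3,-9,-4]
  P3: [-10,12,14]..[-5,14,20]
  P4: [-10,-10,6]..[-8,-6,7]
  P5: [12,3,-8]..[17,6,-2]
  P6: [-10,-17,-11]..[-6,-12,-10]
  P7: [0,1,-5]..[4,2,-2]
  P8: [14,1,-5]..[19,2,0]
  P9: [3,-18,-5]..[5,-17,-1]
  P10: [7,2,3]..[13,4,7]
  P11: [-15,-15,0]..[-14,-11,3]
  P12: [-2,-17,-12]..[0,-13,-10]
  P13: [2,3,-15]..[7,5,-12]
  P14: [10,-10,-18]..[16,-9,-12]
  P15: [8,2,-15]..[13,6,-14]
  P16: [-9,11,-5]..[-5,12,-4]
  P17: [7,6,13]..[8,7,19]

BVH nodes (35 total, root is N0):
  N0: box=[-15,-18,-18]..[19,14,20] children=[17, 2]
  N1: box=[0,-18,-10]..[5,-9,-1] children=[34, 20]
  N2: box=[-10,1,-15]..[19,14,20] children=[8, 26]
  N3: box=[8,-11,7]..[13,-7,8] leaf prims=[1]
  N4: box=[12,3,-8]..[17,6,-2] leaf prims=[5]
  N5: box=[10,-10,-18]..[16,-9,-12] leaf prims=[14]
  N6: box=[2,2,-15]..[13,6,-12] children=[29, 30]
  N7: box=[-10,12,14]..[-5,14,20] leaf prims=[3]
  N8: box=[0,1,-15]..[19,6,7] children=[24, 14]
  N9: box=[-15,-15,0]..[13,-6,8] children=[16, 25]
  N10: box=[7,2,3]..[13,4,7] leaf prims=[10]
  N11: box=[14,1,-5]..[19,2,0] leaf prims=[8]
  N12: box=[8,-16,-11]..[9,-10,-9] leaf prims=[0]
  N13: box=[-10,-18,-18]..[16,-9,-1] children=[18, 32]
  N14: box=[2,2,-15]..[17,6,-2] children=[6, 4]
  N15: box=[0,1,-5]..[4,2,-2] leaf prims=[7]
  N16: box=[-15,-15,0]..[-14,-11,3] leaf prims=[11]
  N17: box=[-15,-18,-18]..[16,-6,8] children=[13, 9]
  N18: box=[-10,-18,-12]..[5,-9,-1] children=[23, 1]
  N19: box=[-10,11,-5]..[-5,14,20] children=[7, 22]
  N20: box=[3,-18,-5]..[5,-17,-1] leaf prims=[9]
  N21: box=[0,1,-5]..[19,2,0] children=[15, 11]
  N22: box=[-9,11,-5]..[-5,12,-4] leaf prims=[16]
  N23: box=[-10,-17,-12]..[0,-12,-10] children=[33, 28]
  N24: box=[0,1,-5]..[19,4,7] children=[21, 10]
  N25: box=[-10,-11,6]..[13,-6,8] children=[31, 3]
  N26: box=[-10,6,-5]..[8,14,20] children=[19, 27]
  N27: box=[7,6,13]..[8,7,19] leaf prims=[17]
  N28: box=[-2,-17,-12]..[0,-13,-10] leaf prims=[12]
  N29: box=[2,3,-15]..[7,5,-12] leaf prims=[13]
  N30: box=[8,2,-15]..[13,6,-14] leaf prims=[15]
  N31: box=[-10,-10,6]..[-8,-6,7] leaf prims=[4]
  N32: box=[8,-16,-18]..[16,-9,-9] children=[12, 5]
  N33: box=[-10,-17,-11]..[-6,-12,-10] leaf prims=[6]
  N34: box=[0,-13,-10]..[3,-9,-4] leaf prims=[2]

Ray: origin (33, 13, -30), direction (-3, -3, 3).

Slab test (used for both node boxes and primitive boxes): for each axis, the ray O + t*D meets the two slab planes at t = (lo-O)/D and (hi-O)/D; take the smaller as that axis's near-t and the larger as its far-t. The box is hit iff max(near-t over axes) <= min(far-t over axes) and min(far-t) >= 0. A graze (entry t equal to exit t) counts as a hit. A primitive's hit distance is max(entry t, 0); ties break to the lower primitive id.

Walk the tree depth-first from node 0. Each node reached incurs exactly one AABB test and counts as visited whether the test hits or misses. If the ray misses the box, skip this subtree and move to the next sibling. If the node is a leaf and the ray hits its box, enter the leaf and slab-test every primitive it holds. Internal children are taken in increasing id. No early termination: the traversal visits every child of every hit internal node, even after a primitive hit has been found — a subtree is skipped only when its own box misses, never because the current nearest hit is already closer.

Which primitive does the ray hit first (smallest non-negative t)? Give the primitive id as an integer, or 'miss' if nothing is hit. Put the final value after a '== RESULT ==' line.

Traverse from the root:
N0 x:[14/3,16] y:[-1/3,31/3] z:[4,50/3] -> hit [14/3,31/3], descend [2, 17]
  N2 x:[14/3,43/3] y:[-1/3,4] z:[5,50/3] -> miss, prune
  N17 x:[17/3,16] y:[19/3,31/3] z:[4,38/3] -> hit [19/3,31/3], descend [9, 13]
    N9 x:[20/3,16] y:[19/3,28/3] z:[10,38/3] -> miss, prune
    N13 x:[17/3,43/3] y:[22/3,31/3] z:[4,29/3] -> hit [22/3,29/3], descend [18, 32]
      N18 x:[28/3,43/3] y:[22/3,31/3] z:[6,29/3] -> hit [28/3,29/3], descend [1, 23]
        N1 x:[28/3,11] y:[22/3,31/3] z:[20/3,29/3] -> hit [28/3,29/3], descend [20, 34]
          N20 x:[28/3,10] y:[10,31/3] z:[25/3,29/3] -> miss, prune
          N34 x:[10,11] y:[22/3,26/3] z:[20/3,26/3] -> miss, prune
        N23 x:[11,43/3] y:[25/3,10] z:[6,20/3] -> miss, prune
      N32 x:[17/3,25/3] y:[22/3,29/3] z:[4,7] -> miss, prune

11 AABB tests over nodes [0, 2, 17, 9, 13, 18, 1, 20, 34, 23, 32]; 0 leaves entered; closest miss.

== RESULT ==
miss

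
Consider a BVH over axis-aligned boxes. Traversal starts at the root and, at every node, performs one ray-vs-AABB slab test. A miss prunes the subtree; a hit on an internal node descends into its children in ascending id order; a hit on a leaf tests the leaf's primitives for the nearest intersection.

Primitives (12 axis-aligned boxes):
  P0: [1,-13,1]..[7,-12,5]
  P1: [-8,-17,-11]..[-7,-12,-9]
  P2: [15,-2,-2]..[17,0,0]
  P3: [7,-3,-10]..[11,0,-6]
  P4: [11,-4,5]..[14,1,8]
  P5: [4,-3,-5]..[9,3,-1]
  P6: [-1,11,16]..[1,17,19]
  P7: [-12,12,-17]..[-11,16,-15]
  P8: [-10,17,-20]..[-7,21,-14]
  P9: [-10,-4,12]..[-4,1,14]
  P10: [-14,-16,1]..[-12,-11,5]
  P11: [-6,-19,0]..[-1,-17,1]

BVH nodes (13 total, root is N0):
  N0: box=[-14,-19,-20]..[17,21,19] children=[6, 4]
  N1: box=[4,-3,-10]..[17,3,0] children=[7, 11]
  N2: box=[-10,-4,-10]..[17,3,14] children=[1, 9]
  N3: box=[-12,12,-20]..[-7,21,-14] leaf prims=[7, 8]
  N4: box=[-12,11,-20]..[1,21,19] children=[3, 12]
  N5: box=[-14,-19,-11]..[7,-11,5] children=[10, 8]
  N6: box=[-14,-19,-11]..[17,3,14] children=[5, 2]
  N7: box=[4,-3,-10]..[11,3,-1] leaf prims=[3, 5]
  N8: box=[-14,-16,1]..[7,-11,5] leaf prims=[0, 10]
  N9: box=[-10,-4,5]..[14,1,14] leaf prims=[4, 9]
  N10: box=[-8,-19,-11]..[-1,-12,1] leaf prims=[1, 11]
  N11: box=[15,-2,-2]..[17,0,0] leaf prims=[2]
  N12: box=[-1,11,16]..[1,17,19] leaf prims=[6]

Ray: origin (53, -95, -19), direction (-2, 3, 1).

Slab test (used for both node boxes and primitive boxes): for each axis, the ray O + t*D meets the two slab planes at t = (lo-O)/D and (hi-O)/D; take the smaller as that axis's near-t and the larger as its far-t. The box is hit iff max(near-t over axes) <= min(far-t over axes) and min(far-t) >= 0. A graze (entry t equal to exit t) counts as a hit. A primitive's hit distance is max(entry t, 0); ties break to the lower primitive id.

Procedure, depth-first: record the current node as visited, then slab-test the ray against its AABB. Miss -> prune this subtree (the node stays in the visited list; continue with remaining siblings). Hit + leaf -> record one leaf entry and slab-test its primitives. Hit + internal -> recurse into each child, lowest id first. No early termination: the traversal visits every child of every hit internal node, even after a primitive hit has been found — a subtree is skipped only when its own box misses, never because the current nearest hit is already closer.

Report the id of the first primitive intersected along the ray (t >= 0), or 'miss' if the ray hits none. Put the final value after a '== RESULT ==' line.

Traverse from the root:
N0 x:[18,67/2] y:[76/3,116/3] z:[-1,38] -> hit [76/3,67/2], descend [4, 6]
  N4 x:[26,65/2] y:[106/3,116/3] z:[-1,38] -> miss, prune
  N6 x:[18,67/2] y:[76/3,98/3] z:[8,33] -> hit [76/3,98/3], descend [2, 5]
    N2 x:[18,63/2] y:[91/3,98/3] z:[9,33] -> hit [91/3,63/2], descend [1, 9]
      N1 x:[18,49/2] y:[92/3,98/3] z:[9,19] -> miss, prune
      N9 x:[39/2,63/2] y:[91/3,32] z:[24,33] -> hit [91/3,63/2] leaf, test {P4(miss), P9@t=31}
    N5 x:[23,67/2] y:[76/3,28] z:[8,24] -> miss, prune

7 AABB tests over nodes [0, 4, 6, 2, 1, 9, 5]; 1 leaf entered; closest P9.

== RESULT ==
9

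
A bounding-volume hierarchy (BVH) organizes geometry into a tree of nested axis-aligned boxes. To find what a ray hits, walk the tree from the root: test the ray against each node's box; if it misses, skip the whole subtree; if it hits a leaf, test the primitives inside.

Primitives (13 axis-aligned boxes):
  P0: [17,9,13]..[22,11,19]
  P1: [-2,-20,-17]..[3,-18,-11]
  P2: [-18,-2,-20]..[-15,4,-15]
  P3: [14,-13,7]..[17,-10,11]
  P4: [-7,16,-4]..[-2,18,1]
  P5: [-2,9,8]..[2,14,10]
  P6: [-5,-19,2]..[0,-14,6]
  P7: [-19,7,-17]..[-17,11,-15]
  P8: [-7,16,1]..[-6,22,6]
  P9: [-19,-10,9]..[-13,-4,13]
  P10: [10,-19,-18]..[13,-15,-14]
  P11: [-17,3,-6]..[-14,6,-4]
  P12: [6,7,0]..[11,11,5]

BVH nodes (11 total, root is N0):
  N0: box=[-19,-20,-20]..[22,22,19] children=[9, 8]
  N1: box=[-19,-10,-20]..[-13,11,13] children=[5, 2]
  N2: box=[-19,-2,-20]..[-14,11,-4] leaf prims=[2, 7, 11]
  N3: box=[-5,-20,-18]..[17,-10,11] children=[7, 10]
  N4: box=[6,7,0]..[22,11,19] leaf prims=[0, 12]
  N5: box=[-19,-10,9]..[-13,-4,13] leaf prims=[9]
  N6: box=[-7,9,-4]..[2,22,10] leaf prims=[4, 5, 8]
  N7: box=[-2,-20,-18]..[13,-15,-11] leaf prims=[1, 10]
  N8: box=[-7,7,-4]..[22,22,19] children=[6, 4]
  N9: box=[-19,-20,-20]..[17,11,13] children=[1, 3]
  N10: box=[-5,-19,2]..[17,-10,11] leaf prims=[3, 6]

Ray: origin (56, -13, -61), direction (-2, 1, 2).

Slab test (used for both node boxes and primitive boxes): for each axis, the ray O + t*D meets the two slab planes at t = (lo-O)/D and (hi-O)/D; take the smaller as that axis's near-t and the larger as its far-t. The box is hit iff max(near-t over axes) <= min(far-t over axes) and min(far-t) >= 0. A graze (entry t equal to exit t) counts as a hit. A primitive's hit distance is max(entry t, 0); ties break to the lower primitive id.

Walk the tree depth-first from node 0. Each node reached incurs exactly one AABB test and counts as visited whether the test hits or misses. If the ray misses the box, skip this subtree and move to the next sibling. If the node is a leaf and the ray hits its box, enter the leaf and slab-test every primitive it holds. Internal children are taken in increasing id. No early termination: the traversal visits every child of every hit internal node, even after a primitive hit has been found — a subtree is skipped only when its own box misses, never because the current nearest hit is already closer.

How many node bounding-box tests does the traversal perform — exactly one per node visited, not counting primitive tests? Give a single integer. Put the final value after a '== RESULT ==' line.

Walk:
N0 x:[17,75/2] y:[-7,35] z:[41/2,40] -> hit [41/2,35], descend [8, 9]
  N8 x:[17,63/2] y:[20,35] z:[57/2,40] -> hit [57/2,63/2], descend [4, 6]
    N4 x:[17,25] y:[20,24] z:[61/2,40] -> miss, prune
    N6 x:[27,63/2] y:[22,35] z:[57/2,71/2] -> hit [57/2,63/2] leaf, test {P4@t=29, P5(miss), P8@t=31}
  N9 x:[39/2,75/2] y:[-7,24] z:[41/2,37] -> hit [41/2,24], descend [1, 3]
    N1 x:[69/2,75/2] y:[3,24] z:[41/2,37] -> miss, prune
    N3 x:[39/2,61/2] y:[-7,3] z:[43/2,36] -> miss, prune

order=[0, 8, 4, 6, 9, 1, 3]  |boxes|=7  |leaves|=1  hit=P4

== RESULT ==
7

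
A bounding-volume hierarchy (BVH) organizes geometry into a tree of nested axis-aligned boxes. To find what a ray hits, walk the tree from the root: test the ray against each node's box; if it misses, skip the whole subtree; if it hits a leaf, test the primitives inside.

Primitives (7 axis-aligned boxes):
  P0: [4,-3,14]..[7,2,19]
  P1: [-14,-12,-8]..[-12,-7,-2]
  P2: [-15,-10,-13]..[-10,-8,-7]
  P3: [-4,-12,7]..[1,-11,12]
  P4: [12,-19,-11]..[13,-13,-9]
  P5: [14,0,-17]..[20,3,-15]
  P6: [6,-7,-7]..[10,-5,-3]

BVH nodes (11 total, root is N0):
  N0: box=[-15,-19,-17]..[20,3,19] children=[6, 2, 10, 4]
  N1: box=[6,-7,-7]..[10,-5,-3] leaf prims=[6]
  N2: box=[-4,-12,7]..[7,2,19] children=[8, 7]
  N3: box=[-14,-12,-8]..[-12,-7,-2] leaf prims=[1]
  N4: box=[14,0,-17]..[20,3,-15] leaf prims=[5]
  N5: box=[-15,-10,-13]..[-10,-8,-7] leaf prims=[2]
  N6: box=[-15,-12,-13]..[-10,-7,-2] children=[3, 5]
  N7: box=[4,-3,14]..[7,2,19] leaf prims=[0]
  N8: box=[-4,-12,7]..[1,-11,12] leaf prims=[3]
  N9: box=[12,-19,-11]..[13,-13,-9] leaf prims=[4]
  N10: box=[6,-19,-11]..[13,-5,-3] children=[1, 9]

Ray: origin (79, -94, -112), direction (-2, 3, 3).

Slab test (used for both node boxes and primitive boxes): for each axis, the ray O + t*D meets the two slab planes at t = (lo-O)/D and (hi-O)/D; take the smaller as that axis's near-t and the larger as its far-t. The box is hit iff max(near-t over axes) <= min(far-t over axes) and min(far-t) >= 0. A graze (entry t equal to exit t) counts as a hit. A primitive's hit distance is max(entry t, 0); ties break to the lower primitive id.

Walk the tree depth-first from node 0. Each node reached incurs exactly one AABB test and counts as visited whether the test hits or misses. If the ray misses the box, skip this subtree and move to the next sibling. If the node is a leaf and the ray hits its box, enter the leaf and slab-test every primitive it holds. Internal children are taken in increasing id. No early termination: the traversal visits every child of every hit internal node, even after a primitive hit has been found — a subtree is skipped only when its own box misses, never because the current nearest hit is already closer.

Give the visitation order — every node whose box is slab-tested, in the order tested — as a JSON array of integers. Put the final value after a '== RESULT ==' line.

Walk:
N0 x:[59/2,47] y:[25,97/3] z:[95/3,131/3] -> hit [95/3,97/3], descend [2, 4, 6, 10]
  N2 x:[36,83/2] y:[82/3,32] z:[119/3,131/3] -> miss, prune
  N4 x:[59/2,65/2] y:[94/3,97/3] z:[95/3,97/3] -> hit [95/3,97/3] leaf, test {P5@t=95/3}
  N6 x:[89/2,47] y:[82/3,29] z:[33,110/3] -> miss, prune
  N10 x:[33,73/2] y:[25,89/3] z:[101/3,109/3] -> miss, prune

Summary -> nodes [0, 2, 4, 6, 10]; box-tests=5; leaf-entries=1; first=P5

== RESULT ==
[0, 2, 4, 6, 10]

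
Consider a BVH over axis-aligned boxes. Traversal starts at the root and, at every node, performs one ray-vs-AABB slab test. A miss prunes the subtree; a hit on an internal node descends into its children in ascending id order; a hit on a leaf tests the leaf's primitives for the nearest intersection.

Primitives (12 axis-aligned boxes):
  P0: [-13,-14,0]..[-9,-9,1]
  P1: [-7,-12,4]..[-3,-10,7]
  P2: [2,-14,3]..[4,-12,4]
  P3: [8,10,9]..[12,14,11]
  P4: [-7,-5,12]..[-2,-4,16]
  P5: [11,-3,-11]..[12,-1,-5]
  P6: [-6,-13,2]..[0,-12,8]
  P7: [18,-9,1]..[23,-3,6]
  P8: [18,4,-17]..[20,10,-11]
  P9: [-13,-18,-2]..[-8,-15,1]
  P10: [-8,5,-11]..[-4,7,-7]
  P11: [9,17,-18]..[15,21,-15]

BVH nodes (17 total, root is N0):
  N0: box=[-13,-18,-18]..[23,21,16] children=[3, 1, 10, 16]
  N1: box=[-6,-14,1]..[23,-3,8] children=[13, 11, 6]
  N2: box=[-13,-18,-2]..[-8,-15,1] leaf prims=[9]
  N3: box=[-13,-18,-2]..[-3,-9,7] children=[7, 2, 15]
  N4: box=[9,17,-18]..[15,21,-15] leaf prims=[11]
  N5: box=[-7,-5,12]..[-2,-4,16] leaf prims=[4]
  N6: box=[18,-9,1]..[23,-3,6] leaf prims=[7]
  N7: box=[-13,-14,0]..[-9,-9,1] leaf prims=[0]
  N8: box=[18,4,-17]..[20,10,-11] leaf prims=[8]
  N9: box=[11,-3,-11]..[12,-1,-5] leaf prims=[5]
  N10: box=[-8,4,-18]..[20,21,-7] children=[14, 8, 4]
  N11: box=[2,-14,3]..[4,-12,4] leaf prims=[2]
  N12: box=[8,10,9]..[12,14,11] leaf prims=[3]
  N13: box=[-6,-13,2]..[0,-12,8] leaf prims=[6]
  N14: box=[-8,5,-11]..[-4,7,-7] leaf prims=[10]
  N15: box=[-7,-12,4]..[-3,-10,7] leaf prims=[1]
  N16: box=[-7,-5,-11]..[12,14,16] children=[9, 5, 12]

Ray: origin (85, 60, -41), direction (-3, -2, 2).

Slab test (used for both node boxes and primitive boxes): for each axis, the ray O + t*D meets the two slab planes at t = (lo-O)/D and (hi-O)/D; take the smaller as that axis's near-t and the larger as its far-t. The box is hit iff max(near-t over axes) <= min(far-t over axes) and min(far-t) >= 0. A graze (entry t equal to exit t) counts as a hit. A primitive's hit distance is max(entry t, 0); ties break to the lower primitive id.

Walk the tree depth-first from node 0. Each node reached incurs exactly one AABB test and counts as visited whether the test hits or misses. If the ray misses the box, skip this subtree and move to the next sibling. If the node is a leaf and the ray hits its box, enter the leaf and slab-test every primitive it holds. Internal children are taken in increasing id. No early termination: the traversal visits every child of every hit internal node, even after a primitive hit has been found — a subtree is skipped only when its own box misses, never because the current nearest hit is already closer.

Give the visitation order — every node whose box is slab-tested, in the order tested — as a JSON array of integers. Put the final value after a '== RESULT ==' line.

Trace the traversal:
N0 x:[62/3,98/3] y:[39/2,39] z:[23/2,57/2] -> hit [62/3,57/2], descend [1, 3, 10, 16]
  N1 x:[62/3,91/3] y:[63/2,37] z:[21,49/2] -> miss, prune
  N3 x:[88/3,98/3] y:[69/2,39] z:[39/2,24] -> miss, prune
  N10 x:[65/3,31] y:[39/2,28] z:[23/2,17] -> miss, prune
  N16 x:[73/3,92/3] y:[23,65/2] z:[15,57/2] -> hit [73/3,57/2], descend [5, 9, 12]
    N5 x:[29,92/3] y:[32,65/2] z:[53/2,57/2] -> miss, prune
    N9 x:[73/3,74/3] y:[61/2,63/2] z:[15,18] -> miss, prune
    N12 x:[73/3,77/3] y:[23,25] z:[25,26] -> hit [25,25] leaf, test {P3@t=25}

8 AABB tests over nodes [0, 1, 3, 10, 16, 5, 9, 12]; 1 leaf entered; closest P3.

== RESULT ==
[0, 1, 3, 10, 16, 5, 9, 12]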